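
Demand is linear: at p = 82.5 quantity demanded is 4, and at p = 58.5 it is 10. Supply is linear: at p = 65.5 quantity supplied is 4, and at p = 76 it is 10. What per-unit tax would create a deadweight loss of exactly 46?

Demand slope = (58.5 − 82.5)/(10 − 4) = −4, so p = 98.5 − 4q.
Supply slope = (76 − 65.5)/(10 − 4) = 1.75, so p = 58.5 + 1.75q.
Competitive equilibrium: 98.5 − 4q = 58.5 + 1.75q → q* = 6.9565, p* = 70.6739.
A tax t gives Δq = t/5.75 and wedge t, so DWL = t²/11.5.
t²/11.5 = 46 → t² = 529 → t = 23.

23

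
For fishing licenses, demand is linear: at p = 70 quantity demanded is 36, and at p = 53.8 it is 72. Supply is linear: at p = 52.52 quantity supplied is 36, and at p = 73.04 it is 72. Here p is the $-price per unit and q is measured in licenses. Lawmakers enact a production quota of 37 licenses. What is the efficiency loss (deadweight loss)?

Demand slope = (53.8 − 70)/(72 − 36) = −0.45, so p = 86.2 − 0.45q.
Supply slope = (73.04 − 52.52)/(72 − 36) = 0.57, so p = 32 + 0.57q.
Competitive equilibrium: 86.2 − 0.45q = 32 + 0.57q → q* = 53.1373, p* = 62.2882.
At q = 37: demand price = 86.2 − 0.45·37 = 69.55; supply price = 32 + 0.57·37 = 53.09.
Δq = 53.1373 − 37 = 16.1373; wedge = 69.55 − 53.09 = 16.46.
Deadweight loss = ½ × 16.1373 × 16.46 = $132.81.

$132.81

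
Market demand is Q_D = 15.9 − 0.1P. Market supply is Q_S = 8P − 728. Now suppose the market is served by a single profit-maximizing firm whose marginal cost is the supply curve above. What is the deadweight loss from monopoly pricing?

In inverse form: demand P = 159 − 10Q, supply P = 91 + 0.125Q.
Competitive equilibrium: 159 − 10Q = 91 + 0.125Q → Q* = 6.716, P* = 91.8395.
Marginal revenue: MR = 159 − 20Q. Set MR = MC: 159 − 20Q = 91 + 0.125Q → Q_m = 3.3789.
Price P_m = 159 − 10·3.3789 = 125.211; MC(Q_m) = 91 + 0.125·3.3789 = 91.4224.
Competitive Q* = 6.716, so ΔQ = 3.3371; wedge = 125.211 − 91.4224 = 33.7886.
DWL = ½ × 3.3371 × 33.7886 = 56.38.

56.38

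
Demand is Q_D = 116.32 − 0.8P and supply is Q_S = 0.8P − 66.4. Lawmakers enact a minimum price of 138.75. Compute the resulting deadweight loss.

482.162

In inverse form: demand P = 145.4 − 1.25Q, supply P = 83 + 1.25Q.
Competitive equilibrium: 145.4 − 1.25Q = 83 + 1.25Q → Q* = 24.96, P* = 114.2.
At the floor P = 138.75, quantity demanded = (145.4 − 138.75)/1.25 = 5.32.
Sellers' marginal cost at Q' = 5.32: 83 + 1.25·5.32 = 89.65.
ΔQ = 24.96 − 5.32 = 19.64; wedge = 138.75 − 89.65 = 49.1.
Deadweight loss = ½ × 19.64 × 49.1 = 482.162.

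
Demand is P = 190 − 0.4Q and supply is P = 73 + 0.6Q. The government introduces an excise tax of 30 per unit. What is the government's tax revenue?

2610

Competitive equilibrium: 190 − 0.4Q = 73 + 0.6Q → Q* = 117, P* = 143.2.
With the tax, the buyer price exceeds the seller price by 30: (190 − 0.4Q) − (73 + 0.6Q) = 30 → Q' = 87.
Tax revenue = 30 × 87 = 2610.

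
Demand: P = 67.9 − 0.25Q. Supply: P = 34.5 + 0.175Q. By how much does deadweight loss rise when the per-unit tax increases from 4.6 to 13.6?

192.71

Competitive equilibrium: 67.9 − 0.25Q = 34.5 + 0.175Q → Q* = 78.5882, P* = 48.2529.
For a per-unit tax t: ΔQ = t/0.425, so DWL = ½·t·(t/0.425) = t²/0.85.
At t = 4.6: DWL = 24.894. At t = 13.6: DWL = 217.6.
Increase = 217.6 − 24.894 = 192.71.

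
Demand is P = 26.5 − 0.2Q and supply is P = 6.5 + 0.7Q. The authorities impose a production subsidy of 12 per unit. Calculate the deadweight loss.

80

Competitive equilibrium: 26.5 − 0.2Q = 6.5 + 0.7Q → Q* = 22.2222, P* = 22.0556.
The subsidy lowers effective supply by 12: P = 0.7Q − 5.5.
New quantity: 26.5 − 0.2Q = 0.7Q − 5.5 → Q' = 35.5556.
Overproduction ΔQ = 35.5556 − 22.2222 = 13.3334; wedge = subsidy = 12.
Welfare loss = ½ × 13.3334 × 12 = 80.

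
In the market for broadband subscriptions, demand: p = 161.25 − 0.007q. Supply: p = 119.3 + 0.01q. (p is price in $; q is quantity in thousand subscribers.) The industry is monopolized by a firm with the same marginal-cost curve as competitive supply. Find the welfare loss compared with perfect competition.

$4403.10 thousand

Competitive equilibrium: 161.25 − 0.007q = 119.3 + 0.01q → q* = 2467.64706, p* = 143.97647.
Marginal revenue: MR = 161.25 − 0.014q. Set MR = MC: 161.25 − 0.014q = 119.3 + 0.01q → q_m = 1747.91667.
Price p_m = 161.25 − 0.007·1747.91667 = 149.01458; MC(q_m) = 119.3 + 0.01·1747.91667 = 136.77917.
Competitive q* = 2467.64706, so Δq = 719.73039; wedge = 149.01458 − 136.77917 = 12.23541.
The triangle = ½ × 719.73039 × 12.23541 = $4403.10 thousand.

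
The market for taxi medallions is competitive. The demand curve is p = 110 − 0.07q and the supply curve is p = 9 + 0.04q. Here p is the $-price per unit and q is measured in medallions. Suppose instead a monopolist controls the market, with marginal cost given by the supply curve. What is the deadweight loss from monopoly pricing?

Competitive equilibrium: 110 − 0.07q = 9 + 0.04q → q* = 918.18182, p* = 45.72727.
Marginal revenue: MR = 110 − 0.14q. Set MR = MC: 110 − 0.14q = 9 + 0.04q → q_m = 561.11111.
Price p_m = 110 − 0.07·561.11111 = 70.72222; MC(q_m) = 9 + 0.04·561.11111 = 31.44444.
Competitive q* = 918.18182, so Δq = 357.07071; wedge = 70.72222 − 31.44444 = 39.27778.
Deadweight loss = ½ × 357.07071 × 39.27778 = $7012.47.

$7012.47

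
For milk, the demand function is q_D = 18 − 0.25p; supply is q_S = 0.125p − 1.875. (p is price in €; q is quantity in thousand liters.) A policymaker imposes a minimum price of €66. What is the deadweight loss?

€63.375 thousand

In inverse form: demand p = 72 − 4q, supply p = 15 + 8q.
Competitive equilibrium: 72 − 4q = 15 + 8q → q* = 4.75, p* = 53.
At the floor p = 66, quantity demanded = (72 − 66)/4 = 1.5.
Sellers' marginal cost at q' = 1.5: 15 + 8·1.5 = 27.
Δq = 4.75 − 1.5 = 3.25; wedge = 66 − 27 = 39.
The triangle = ½ × 3.25 × 39 = €63.375 thousand.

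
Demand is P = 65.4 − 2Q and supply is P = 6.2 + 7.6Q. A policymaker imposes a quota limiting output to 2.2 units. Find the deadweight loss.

Competitive equilibrium: 65.4 − 2Q = 6.2 + 7.6Q → Q* = 6.1667, P* = 53.0667.
At Q = 2.2: demand price = 65.4 − 2·2.2 = 61; supply price = 6.2 + 7.6·2.2 = 22.92.
ΔQ = 6.1667 − 2.2 = 3.9667; wedge = 61 − 22.92 = 38.08.
Welfare loss = ½ × 3.9667 × 38.08 = 75.53.

75.53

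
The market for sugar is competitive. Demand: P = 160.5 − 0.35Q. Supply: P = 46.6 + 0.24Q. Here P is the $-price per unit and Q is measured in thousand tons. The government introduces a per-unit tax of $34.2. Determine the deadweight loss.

Competitive equilibrium: 160.5 − 0.35Q = 46.6 + 0.24Q → Q* = 193.0508, P* = 92.9322.
With the tax, the buyer price exceeds the seller price by 34.2: (160.5 − 0.35Q) − (46.6 + 0.24Q) = 34.2 → Q' = 135.0847.
ΔQ = 193.0508 − 135.0847 = 57.9661; the wedge equals the tax, 34.2.
The triangle = ½ × 57.9661 × 34.2 = $991.22 thousand.

$991.22 thousand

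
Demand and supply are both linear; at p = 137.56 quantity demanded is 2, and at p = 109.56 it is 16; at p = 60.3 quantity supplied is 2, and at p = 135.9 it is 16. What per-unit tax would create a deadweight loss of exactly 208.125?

55.5

Demand slope = (109.56 − 137.56)/(16 − 2) = −2, so p = 141.56 − 2q.
Supply slope = (135.9 − 60.3)/(16 − 2) = 5.4, so p = 49.5 + 5.4q.
Competitive equilibrium: 141.56 − 2q = 49.5 + 5.4q → q* = 12.4405, p* = 116.6789.
A tax t gives Δq = t/7.4 and wedge t, so DWL = t²/14.8.
t²/14.8 = 208.125 → t² = 3080.25 → t = 55.5.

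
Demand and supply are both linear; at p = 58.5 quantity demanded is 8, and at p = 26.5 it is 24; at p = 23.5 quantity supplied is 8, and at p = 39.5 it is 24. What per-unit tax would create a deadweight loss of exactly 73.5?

21

Demand slope = (26.5 − 58.5)/(24 − 8) = −2, so p = 74.5 − 2q.
Supply slope = (39.5 − 23.5)/(24 − 8) = 1, so p = 15.5 + q.
Competitive equilibrium: 74.5 − 2q = 15.5 + q → q* = 19.6667, p* = 35.1667.
A tax t gives Δq = t/3 and wedge t, so DWL = t²/6.
t²/6 = 73.5 → t² = 441 → t = 21.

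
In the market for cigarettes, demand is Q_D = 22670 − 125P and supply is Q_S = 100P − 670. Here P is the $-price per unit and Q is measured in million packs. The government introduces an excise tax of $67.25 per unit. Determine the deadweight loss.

In inverse form: demand P = 181.36 − 0.008Q, supply P = 6.7 + 0.01Q.
Competitive equilibrium: 181.36 − 0.008Q = 6.7 + 0.01Q → Q* = 9703.3333, P* = 103.7333.
With the tax, the buyer price exceeds the seller price by 67.25: (181.36 − 0.008Q) − (6.7 + 0.01Q) = 67.25 → Q' = 5967.2222.
ΔQ = 9703.3333 − 5967.2222 = 3736.1111; the wedge equals the tax, 67.25.
DWL = ½ × 3736.1111 × 67.25 = $125626.74 million.

$125626.74 million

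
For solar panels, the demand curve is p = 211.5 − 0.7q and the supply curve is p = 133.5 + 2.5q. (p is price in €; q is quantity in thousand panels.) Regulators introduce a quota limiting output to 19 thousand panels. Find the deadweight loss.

€46.225 thousand

Competitive equilibrium: 211.5 − 0.7q = 133.5 + 2.5q → q* = 24.375, p* = 194.4375.
At q = 19: demand price = 211.5 − 0.7·19 = 198.2; supply price = 133.5 + 2.5·19 = 181.
Δq = 24.375 − 19 = 5.375; wedge = 198.2 − 181 = 17.2.
Welfare loss = ½ × 5.375 × 17.2 = €46.225 thousand.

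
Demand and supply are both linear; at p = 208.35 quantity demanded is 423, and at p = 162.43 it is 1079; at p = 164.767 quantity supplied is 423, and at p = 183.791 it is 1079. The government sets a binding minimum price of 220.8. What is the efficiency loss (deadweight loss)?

Demand slope = (162.43 − 208.35)/(1079 − 423) = −0.07, so p = 237.96 − 0.07q.
Supply slope = (183.791 − 164.767)/(1079 − 423) = 0.029, so p = 152.5 + 0.029q.
Competitive equilibrium: 237.96 − 0.07q = 152.5 + 0.029q → q* = 863.23232, p* = 177.53374.
At the floor p = 220.8, quantity demanded = (237.96 − 220.8)/0.07 = 245.14286.
Sellers' marginal cost at q' = 245.14286: 152.5 + 0.029·245.14286 = 159.60914.
Δq = 863.23232 − 245.14286 = 618.08946; wedge = 220.8 − 159.60914 = 61.19086.
Welfare loss = ½ × 618.08946 × 61.19086 = 18910.71.

18910.71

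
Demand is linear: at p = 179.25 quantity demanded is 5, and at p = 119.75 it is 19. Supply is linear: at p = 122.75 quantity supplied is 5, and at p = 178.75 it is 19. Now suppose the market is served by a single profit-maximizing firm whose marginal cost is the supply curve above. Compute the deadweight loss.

66.94

Demand slope = (119.75 − 179.25)/(19 − 5) = −4.25, so p = 200.5 − 4.25q.
Supply slope = (178.75 − 122.75)/(19 − 5) = 4, so p = 102.75 + 4q.
Competitive equilibrium: 200.5 − 4.25q = 102.75 + 4q → q* = 11.8485, p* = 150.1439.
Marginal revenue: MR = 200.5 − 8.5q. Set MR = MC: 200.5 − 8.5q = 102.75 + 4q → q_m = 7.82.
Price p_m = 200.5 − 4.25·7.82 = 167.265; MC(q_m) = 102.75 + 4·7.82 = 134.03.
Competitive q* = 11.8485, so Δq = 4.0285; wedge = 167.265 − 134.03 = 33.235.
Deadweight loss = ½ × 4.0285 × 33.235 = 66.94.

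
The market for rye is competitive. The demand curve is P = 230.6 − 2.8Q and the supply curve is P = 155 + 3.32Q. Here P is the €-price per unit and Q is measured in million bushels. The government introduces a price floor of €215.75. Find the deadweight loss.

€152.06 million

Competitive equilibrium: 230.6 − 2.8Q = 155 + 3.32Q → Q* = 12.3529, P* = 196.0118.
At the floor P = 215.75, quantity demanded = (230.6 − 215.75)/2.8 = 5.3036.
Sellers' marginal cost at Q' = 5.3036: 155 + 3.32·5.3036 = 172.608.
ΔQ = 12.3529 − 5.3036 = 7.0493; wedge = 215.75 − 172.608 = 43.142.
Welfare loss = ½ × 7.0493 × 43.142 = €152.06 million.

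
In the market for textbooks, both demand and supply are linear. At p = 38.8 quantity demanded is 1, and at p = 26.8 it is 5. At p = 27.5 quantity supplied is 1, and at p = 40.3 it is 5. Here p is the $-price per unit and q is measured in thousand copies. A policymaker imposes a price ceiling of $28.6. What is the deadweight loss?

$6.78 thousand

Demand slope = (26.8 − 38.8)/(5 − 1) = −3, so p = 41.8 − 3q.
Supply slope = (40.3 − 27.5)/(5 − 1) = 3.2, so p = 24.3 + 3.2q.
Competitive equilibrium: 41.8 − 3q = 24.3 + 3.2q → q* = 2.8226, p* = 33.3323.
At the ceiling p = 28.6, quantity supplied = (28.6 − 24.3)/3.2 = 1.3438.
Willingness to pay at q' = 1.3438: 41.8 − 3·1.3438 = 37.7686.
Δq = 2.8226 − 1.3438 = 1.4788; wedge = 37.7686 − 28.6 = 9.1686.
The triangle = ½ × 1.4788 × 9.1686 = $6.78 thousand.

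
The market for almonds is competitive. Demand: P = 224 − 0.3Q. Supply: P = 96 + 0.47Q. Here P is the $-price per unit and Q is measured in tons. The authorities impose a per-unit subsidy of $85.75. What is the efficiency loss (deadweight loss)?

$4774.72

Competitive equilibrium: 224 − 0.3Q = 96 + 0.47Q → Q* = 166.23377, P* = 174.12987.
The subsidy lowers effective supply by 85.75: P = 10.25 + 0.47Q.
New quantity: 224 − 0.3Q = 10.25 + 0.47Q → Q' = 277.5974.
Overproduction ΔQ = 277.5974 − 166.23377 = 111.36363; wedge = subsidy = 85.75.
DWL = ½ × 111.36363 × 85.75 = $4774.72.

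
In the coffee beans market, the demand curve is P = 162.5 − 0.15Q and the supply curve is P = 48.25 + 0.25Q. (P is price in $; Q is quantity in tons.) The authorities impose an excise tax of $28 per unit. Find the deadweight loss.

Competitive equilibrium: 162.5 − 0.15Q = 48.25 + 0.25Q → Q* = 285.625, P* = 119.6563.
With the tax, the buyer price exceeds the seller price by 28: (162.5 − 0.15Q) − (48.25 + 0.25Q) = 28 → Q' = 215.625.
ΔQ = 285.625 − 215.625 = 70; the wedge equals the tax, 28.
Deadweight loss = ½ × 70 × 28 = $980.

$980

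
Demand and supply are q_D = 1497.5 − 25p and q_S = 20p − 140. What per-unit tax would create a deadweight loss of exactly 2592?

In inverse form: demand p = 59.9 − 0.04q, supply p = 7 + 0.05q.
Competitive equilibrium: 59.9 − 0.04q = 7 + 0.05q → q* = 587.7778, p* = 36.3889.
A tax t gives Δq = t/0.09 and wedge t, so DWL = t²/0.18.
t²/0.18 = 2592 → t² = 466.56 → t = 21.6.

21.6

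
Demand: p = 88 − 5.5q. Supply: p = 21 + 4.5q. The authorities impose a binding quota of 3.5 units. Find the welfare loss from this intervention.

51.20

Competitive equilibrium: 88 − 5.5q = 21 + 4.5q → q* = 6.7, p* = 51.15.
At q = 3.5: demand price = 88 − 5.5·3.5 = 68.75; supply price = 21 + 4.5·3.5 = 36.75.
Δq = 6.7 − 3.5 = 3.2; wedge = 68.75 − 36.75 = 32.
Deadweight loss = ½ × 3.2 × 32 = 51.20.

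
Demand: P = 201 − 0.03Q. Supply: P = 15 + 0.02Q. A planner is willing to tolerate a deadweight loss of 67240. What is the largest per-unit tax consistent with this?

82

Competitive equilibrium: 201 − 0.03Q = 15 + 0.02Q → Q* = 3720, P* = 89.4.
A tax t gives ΔQ = t/0.05 and wedge t, so DWL = t²/0.1.
t²/0.1 = 67240 → t² = 6724 → t = 82.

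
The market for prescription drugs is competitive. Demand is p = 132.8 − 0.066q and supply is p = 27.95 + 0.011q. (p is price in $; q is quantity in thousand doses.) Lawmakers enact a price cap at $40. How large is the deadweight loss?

$2728.90 thousand

Competitive equilibrium: 132.8 − 0.066q = 27.95 + 0.011q → q* = 1361.6883, p* = 42.9286.
At the ceiling p = 40, quantity supplied = (40 − 27.95)/0.011 = 1095.4545.
Willingness to pay at q' = 1095.4545: 132.8 − 0.066·1095.4545 = 60.5.
Δq = 1361.6883 − 1095.4545 = 266.2338; wedge = 60.5 − 40 = 20.5.
Deadweight loss = ½ × 266.2338 × 20.5 = $2728.90 thousand.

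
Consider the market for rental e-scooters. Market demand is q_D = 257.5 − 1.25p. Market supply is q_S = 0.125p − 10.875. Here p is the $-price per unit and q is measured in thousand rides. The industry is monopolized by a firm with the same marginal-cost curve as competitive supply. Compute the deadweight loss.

$5.59 thousand

In inverse form: demand p = 206 − 0.8q, supply p = 87 + 8q.
Competitive equilibrium: 206 − 0.8q = 87 + 8q → q* = 13.5227, p* = 195.1818.
Marginal revenue: MR = 206 − 1.6q. Set MR = MC: 206 − 1.6q = 87 + 8q → q_m = 12.3958.
Price p_m = 206 − 0.8·12.3958 = 196.0834; MC(q_m) = 87 + 8·12.3958 = 186.1664.
Competitive q* = 13.5227, so Δq = 1.1269; wedge = 196.0834 − 186.1664 = 9.917.
DWL = ½ × 1.1269 × 9.917 = $5.59 thousand.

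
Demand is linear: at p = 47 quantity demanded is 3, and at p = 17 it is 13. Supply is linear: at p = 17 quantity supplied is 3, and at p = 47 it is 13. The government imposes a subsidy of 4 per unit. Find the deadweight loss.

Demand slope = (17 − 47)/(13 − 3) = −3, so p = 56 − 3q.
Supply slope = (47 − 17)/(13 − 3) = 3, so p = 8 + 3q.
Competitive equilibrium: 56 − 3q = 8 + 3q → q* = 8, p* = 32.
The subsidy lowers effective supply by 4: p = 4 + 3q.
New quantity: 56 − 3q = 4 + 3q → q' = 8.6667.
Overproduction Δq = 8.6667 − 8 = 0.6667; wedge = subsidy = 4.
Welfare loss = ½ × 0.6667 × 4 = 1.33.

1.33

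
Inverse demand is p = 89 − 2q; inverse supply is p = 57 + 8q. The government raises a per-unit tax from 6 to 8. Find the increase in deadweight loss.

1.40

Competitive equilibrium: 89 − 2q = 57 + 8q → q* = 3.2, p* = 82.6.
For a per-unit tax t: Δq = t/10, so DWL = ½·t·(t/10) = t²/20.
At t = 6: DWL = 1.8. At t = 8: DWL = 3.2.
Increase = 3.2 − 1.8 = 1.40.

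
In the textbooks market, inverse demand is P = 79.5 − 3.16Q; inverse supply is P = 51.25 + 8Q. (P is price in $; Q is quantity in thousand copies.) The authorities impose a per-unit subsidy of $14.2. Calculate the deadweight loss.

Competitive equilibrium: 79.5 − 3.16Q = 51.25 + 8Q → Q* = 2.5314, P* = 71.5009.
The subsidy lowers effective supply by 14.2: P = 37.05 + 8Q.
New quantity: 79.5 − 3.16Q = 37.05 + 8Q → Q' = 3.8038.
Overproduction ΔQ = 3.8038 − 2.5314 = 1.2724; wedge = subsidy = 14.2.
Deadweight loss = ½ × 1.2724 × 14.2 = $9.03 thousand.

$9.03 thousand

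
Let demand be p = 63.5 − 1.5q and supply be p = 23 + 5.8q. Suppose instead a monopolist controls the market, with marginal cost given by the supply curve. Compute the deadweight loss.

Competitive equilibrium: 63.5 − 1.5q = 23 + 5.8q → q* = 5.5479, p* = 55.1781.
Marginal revenue: MR = 63.5 − 3q. Set MR = MC: 63.5 − 3q = 23 + 5.8q → q_m = 4.6023.
Price p_m = 63.5 − 1.5·4.6023 = 56.5966; MC(q_m) = 23 + 5.8·4.6023 = 49.6933.
Competitive q* = 5.5479, so Δq = 0.9456; wedge = 56.5966 − 49.6933 = 6.9033.
DWL = ½ × 0.9456 × 6.9033 = 3.26.

3.26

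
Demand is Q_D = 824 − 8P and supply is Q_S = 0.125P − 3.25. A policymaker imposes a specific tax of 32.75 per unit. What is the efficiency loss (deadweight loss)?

In inverse form: demand P = 103 − 0.125Q, supply P = 26 + 8Q.
Competitive equilibrium: 103 − 0.125Q = 26 + 8Q → Q* = 9.4769, P* = 101.8154.
With the tax, the buyer price exceeds the seller price by 32.75: (103 − 0.125Q) − (26 + 8Q) = 32.75 → Q' = 5.4462.
ΔQ = 9.4769 − 5.4462 = 4.0307; the wedge equals the tax, 32.75.
The triangle = ½ × 4.0307 × 32.75 = 66.

66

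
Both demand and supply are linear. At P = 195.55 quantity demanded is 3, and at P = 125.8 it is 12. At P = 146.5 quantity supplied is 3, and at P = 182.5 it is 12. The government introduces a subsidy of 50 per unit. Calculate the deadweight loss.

Demand slope = (125.8 − 195.55)/(12 − 3) = −7.75, so P = 218.8 − 7.75Q.
Supply slope = (182.5 − 146.5)/(12 − 3) = 4, so P = 134.5 + 4Q.
Competitive equilibrium: 218.8 − 7.75Q = 134.5 + 4Q → Q* = 7.1745, P* = 163.1979.
The subsidy lowers effective supply by 50: P = 84.5 + 4Q.
New quantity: 218.8 − 7.75Q = 84.5 + 4Q → Q' = 11.4298.
Overproduction ΔQ = 11.4298 − 7.1745 = 4.2553; wedge = subsidy = 50.
The triangle = ½ × 4.2553 × 50 = 106.38.

106.38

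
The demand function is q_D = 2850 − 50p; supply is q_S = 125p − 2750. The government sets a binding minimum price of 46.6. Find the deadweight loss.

In inverse form: demand p = 57 − 0.02q, supply p = 22 + 0.008q.
Competitive equilibrium: 57 − 0.02q = 22 + 0.008q → q* = 1250, p* = 32.
At the floor p = 46.6, quantity demanded = (57 − 46.6)/0.02 = 520.
Sellers' marginal cost at q' = 520: 22 + 0.008·520 = 26.16.
Δq = 1250 − 520 = 730; wedge = 46.6 − 26.16 = 20.44.
The triangle = ½ × 730 × 20.44 = 7460.60.

7460.60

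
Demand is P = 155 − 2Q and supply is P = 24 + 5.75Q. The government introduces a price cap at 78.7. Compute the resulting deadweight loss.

211.63

Competitive equilibrium: 155 − 2Q = 24 + 5.75Q → Q* = 16.9032, P* = 121.1935.
At the ceiling P = 78.7, quantity supplied = (78.7 − 24)/5.75 = 9.513.
Willingness to pay at Q' = 9.513: 155 − 2·9.513 = 135.974.
ΔQ = 16.9032 − 9.513 = 7.3902; wedge = 135.974 − 78.7 = 57.274.
Deadweight loss = ½ × 7.3902 × 57.274 = 211.63.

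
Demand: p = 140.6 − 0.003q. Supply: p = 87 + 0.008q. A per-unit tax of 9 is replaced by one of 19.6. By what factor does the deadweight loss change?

Competitive equilibrium: 140.6 − 0.003q = 87 + 0.008q → q* = 4872.7273, p* = 125.9818.
For a per-unit tax t: Δq = t/0.011, so DWL = ½·t·(t/0.011) = t²/0.022.
At t = 9: DWL = 3681.818. At t = 19.6: DWL = 17461.818.
Ratio = (19.6/9)² = 4.743.

4.743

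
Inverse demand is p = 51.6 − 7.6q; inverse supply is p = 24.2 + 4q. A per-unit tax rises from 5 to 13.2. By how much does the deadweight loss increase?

6.43

Competitive equilibrium: 51.6 − 7.6q = 24.2 + 4q → q* = 2.3621, p* = 33.6483.
For a per-unit tax t: Δq = t/11.6, so DWL = ½·t·(t/11.6) = t²/23.2.
At t = 5: DWL = 1.078. At t = 13.2: DWL = 7.51.
Increase = 7.51 − 1.078 = 6.43.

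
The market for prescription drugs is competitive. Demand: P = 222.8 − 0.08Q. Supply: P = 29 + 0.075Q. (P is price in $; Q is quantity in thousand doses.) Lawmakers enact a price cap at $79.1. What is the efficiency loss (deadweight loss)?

Competitive equilibrium: 222.8 − 0.08Q = 29 + 0.075Q → Q* = 1250.3226, P* = 122.7742.
At the ceiling P = 79.1, quantity supplied = (79.1 − 29)/0.075 = 668.
Willingness to pay at Q' = 668: 222.8 − 0.08·668 = 169.36.
ΔQ = 1250.3226 − 668 = 582.3226; wedge = 169.36 − 79.1 = 90.26.
DWL = ½ × 582.3226 × 90.26 = $26280.22 thousand.

$26280.22 thousand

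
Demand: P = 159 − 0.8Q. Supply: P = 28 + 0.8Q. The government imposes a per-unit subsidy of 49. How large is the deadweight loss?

750.31

Competitive equilibrium: 159 − 0.8Q = 28 + 0.8Q → Q* = 81.875, P* = 93.5.
The subsidy lowers effective supply by 49: P = 0.8Q − 21.
New quantity: 159 − 0.8Q = 0.8Q − 21 → Q' = 112.5.
Overproduction ΔQ = 112.5 − 81.875 = 30.625; wedge = subsidy = 49.
Deadweight loss = ½ × 30.625 × 49 = 750.31.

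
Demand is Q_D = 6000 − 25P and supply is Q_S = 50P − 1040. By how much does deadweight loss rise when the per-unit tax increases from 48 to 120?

100800

In inverse form: demand P = 240 − 0.04Q, supply P = 20.8 + 0.02Q.
Competitive equilibrium: 240 − 0.04Q = 20.8 + 0.02Q → Q* = 3653.3333, P* = 93.8667.
For a per-unit tax t: ΔQ = t/0.06, so DWL = ½·t·(t/0.06) = t²/0.12.
At t = 48: DWL = 19200. At t = 120: DWL = 120000.
Increase = 120000 − 19200 = 100800.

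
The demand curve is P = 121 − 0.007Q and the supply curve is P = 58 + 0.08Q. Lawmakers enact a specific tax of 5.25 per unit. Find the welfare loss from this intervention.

158.41

Competitive equilibrium: 121 − 0.007Q = 58 + 0.08Q → Q* = 724.1379, P* = 115.931.
With the tax, the buyer price exceeds the seller price by 5.25: (121 − 0.007Q) − (58 + 0.08Q) = 5.25 → Q' = 663.7931.
ΔQ = 724.1379 − 663.7931 = 60.3448; the wedge equals the tax, 5.25.
Welfare loss = ½ × 60.3448 × 5.25 = 158.41.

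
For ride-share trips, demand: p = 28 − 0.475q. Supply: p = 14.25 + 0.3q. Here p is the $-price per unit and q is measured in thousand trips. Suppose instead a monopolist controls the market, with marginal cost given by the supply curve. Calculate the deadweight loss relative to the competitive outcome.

$17.61 thousand

Competitive equilibrium: 28 − 0.475q = 14.25 + 0.3q → q* = 17.7419, p* = 19.5726.
Marginal revenue: MR = 28 − 0.95q. Set MR = MC: 28 − 0.95q = 14.25 + 0.3q → q_m = 11.
Price p_m = 28 − 0.475·11 = 22.775; MC(q_m) = 14.25 + 0.3·11 = 17.55.
Competitive q* = 17.7419, so Δq = 6.7419; wedge = 22.775 − 17.55 = 5.225.
DWL = ½ × 6.7419 × 5.225 = $17.61 thousand.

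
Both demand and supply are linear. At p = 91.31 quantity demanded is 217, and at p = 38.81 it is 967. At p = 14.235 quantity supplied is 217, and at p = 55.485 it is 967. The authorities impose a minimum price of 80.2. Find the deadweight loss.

13103.71

Demand slope = (38.81 − 91.31)/(967 − 217) = −0.07, so p = 106.5 − 0.07q.
Supply slope = (55.485 − 14.235)/(967 − 217) = 0.055, so p = 2.3 + 0.055q.
Competitive equilibrium: 106.5 − 0.07q = 2.3 + 0.055q → q* = 833.6, p* = 48.148.
At the floor p = 80.2, quantity demanded = (106.5 − 80.2)/0.07 = 375.71429.
Sellers' marginal cost at q' = 375.71429: 2.3 + 0.055·375.71429 = 22.96429.
Δq = 833.6 − 375.71429 = 457.88571; wedge = 80.2 − 22.96429 = 57.23571.
Welfare loss = ½ × 457.88571 × 57.23571 = 13103.71.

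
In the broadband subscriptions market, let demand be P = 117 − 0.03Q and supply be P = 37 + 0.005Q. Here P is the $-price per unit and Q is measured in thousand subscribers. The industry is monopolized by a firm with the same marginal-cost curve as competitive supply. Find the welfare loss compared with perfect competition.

Competitive equilibrium: 117 − 0.03Q = 37 + 0.005Q → Q* = 2285.71429, P* = 48.42857.
Marginal revenue: MR = 117 − 0.06Q. Set MR = MC: 117 − 0.06Q = 37 + 0.005Q → Q_m = 1230.76923.
Price P_m = 117 − 0.03·1230.76923 = 80.07692; MC(Q_m) = 37 + 0.005·1230.76923 = 43.15385.
Competitive Q* = 2285.71429, so ΔQ = 1054.94506; wedge = 80.07692 − 43.15385 = 36.92307.
DWL = ½ × 1054.94506 × 36.92307 = $19475.91 thousand.

$19475.91 thousand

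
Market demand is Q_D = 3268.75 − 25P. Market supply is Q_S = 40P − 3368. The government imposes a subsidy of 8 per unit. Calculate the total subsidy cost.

In inverse form: demand P = 130.75 − 0.04Q, supply P = 84.2 + 0.025Q.
Competitive equilibrium: 130.75 − 0.04Q = 84.2 + 0.025Q → Q* = 716.1538, P* = 102.1038.
The subsidy lowers effective supply by 8: P = 76.2 + 0.025Q.
New quantity: 130.75 − 0.04Q = 76.2 + 0.025Q → Q' = 839.2308.
Total subsidy cost = 8 × 839.2308 = 6713.85.

6713.85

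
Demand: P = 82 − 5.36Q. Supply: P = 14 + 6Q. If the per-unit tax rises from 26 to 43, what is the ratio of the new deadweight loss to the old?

Competitive equilibrium: 82 − 5.36Q = 14 + 6Q → Q* = 5.9859, P* = 49.9155.
For a per-unit tax t: ΔQ = t/11.36, so DWL = ½·t·(t/11.36) = t²/22.72.
At t = 26: DWL = 29.754. At t = 43: DWL = 81.382.
Ratio = (43/26)² = 2.735.

2.735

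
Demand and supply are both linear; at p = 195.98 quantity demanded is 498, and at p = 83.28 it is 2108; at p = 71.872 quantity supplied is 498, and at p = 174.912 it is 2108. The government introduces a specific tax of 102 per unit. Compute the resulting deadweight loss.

Demand slope = (83.28 − 195.98)/(2108 − 498) = −0.07, so p = 230.84 − 0.07q.
Supply slope = (174.912 − 71.872)/(2108 − 498) = 0.064, so p = 40 + 0.064q.
Competitive equilibrium: 230.84 − 0.07q = 40 + 0.064q → q* = 1424.1791, p* = 131.14746.
With the tax, the buyer price exceeds the seller price by 102: (230.84 − 0.07q) − (40 + 0.064q) = 102 → q' = 662.98507.
Δq = 1424.1791 − 662.98507 = 761.19403; the wedge equals the tax, 102.
DWL = ½ × 761.19403 × 102 = 38820.90.

38820.90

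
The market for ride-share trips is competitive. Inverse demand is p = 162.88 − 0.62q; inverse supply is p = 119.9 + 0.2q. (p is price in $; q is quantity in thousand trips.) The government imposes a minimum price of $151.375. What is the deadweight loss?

Competitive equilibrium: 162.88 − 0.62q = 119.9 + 0.2q → q* = 52.4146, p* = 130.3829.
At the floor p = 151.375, quantity demanded = (162.88 − 151.375)/0.62 = 18.5565.
Sellers' marginal cost at q' = 18.5565: 119.9 + 0.2·18.5565 = 123.6113.
Δq = 52.4146 − 18.5565 = 33.8581; wedge = 151.375 − 123.6113 = 27.7637.
The triangle = ½ × 33.8581 × 27.7637 = $470.01 thousand.

$470.01 thousand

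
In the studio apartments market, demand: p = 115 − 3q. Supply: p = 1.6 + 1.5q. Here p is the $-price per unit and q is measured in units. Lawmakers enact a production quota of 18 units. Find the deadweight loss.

$116.64

Competitive equilibrium: 115 − 3q = 1.6 + 1.5q → q* = 25.2, p* = 39.4.
At q = 18: demand price = 115 − 3·18 = 61; supply price = 1.6 + 1.5·18 = 28.6.
Δq = 25.2 − 18 = 7.2; wedge = 61 − 28.6 = 32.4.
The triangle = ½ × 7.2 × 32.4 = $116.64.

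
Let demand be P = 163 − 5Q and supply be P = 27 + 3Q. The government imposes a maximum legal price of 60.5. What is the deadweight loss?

136.11

Competitive equilibrium: 163 − 5Q = 27 + 3Q → Q* = 17, P* = 78.
At the ceiling P = 60.5, quantity supplied = (60.5 − 27)/3 = 11.1667.
Willingness to pay at Q' = 11.1667: 163 − 5·11.1667 = 107.1665.
ΔQ = 17 − 11.1667 = 5.8333; wedge = 107.1665 − 60.5 = 46.6665.
Deadweight loss = ½ × 5.8333 × 46.6665 = 136.11.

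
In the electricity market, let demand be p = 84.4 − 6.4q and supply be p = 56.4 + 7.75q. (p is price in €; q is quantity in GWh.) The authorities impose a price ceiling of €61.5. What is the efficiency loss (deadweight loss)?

Competitive equilibrium: 84.4 − 6.4q = 56.4 + 7.75q → q* = 1.9788, p* = 71.7357.
At the ceiling p = 61.5, quantity supplied = (61.5 − 56.4)/7.75 = 0.6581.
Willingness to pay at q' = 0.6581: 84.4 − 6.4·0.6581 = 80.1882.
Δq = 1.9788 − 0.6581 = 1.3207; wedge = 80.1882 − 61.5 = 18.6882.
DWL = ½ × 1.3207 × 18.6882 = €12.34.

€12.34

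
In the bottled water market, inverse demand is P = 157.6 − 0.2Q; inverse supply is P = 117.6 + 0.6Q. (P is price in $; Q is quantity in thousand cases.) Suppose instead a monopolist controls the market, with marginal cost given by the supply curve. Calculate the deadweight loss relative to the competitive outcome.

$40 thousand

Competitive equilibrium: 157.6 − 0.2Q = 117.6 + 0.6Q → Q* = 50, P* = 147.6.
Marginal revenue: MR = 157.6 − 0.4Q. Set MR = MC: 157.6 − 0.4Q = 117.6 + 0.6Q → Q_m = 40.
Price P_m = 157.6 − 0.2·40 = 149.6; MC(Q_m) = 117.6 + 0.6·40 = 141.6.
Competitive Q* = 50, so ΔQ = 10; wedge = 149.6 − 141.6 = 8.
The triangle = ½ × 10 × 8 = $40 thousand.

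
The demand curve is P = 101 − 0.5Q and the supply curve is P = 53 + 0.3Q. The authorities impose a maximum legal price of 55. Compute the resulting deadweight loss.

Competitive equilibrium: 101 − 0.5Q = 53 + 0.3Q → Q* = 60, P* = 71.
At the ceiling P = 55, quantity supplied = (55 − 53)/0.3 = 6.6667.
Willingness to pay at Q' = 6.6667: 101 − 0.5·6.6667 = 97.6667.
ΔQ = 60 − 6.6667 = 53.3333; wedge = 97.6667 − 55 = 42.6667.
DWL = ½ × 53.3333 × 42.6667 = 1137.78.

1137.78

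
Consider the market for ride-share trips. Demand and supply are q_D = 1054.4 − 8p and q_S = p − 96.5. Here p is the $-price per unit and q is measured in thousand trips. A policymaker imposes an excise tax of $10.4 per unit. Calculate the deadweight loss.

$48.07 thousand

In inverse form: demand p = 131.8 − 0.125q, supply p = 96.5 + q.
Competitive equilibrium: 131.8 − 0.125q = 96.5 + q → q* = 31.3778, p* = 127.8778.
With the tax, the buyer price exceeds the seller price by 10.4: (131.8 − 0.125q) − (96.5 + q) = 10.4 → q' = 22.1333.
Δq = 31.3778 − 22.1333 = 9.2445; the wedge equals the tax, 10.4.
Welfare loss = ½ × 9.2445 × 10.4 = $48.07 thousand.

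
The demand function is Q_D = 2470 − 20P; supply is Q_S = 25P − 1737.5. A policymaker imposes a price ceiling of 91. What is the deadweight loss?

In inverse form: demand P = 123.5 − 0.05Q, supply P = 69.5 + 0.04Q.
Competitive equilibrium: 123.5 − 0.05Q = 69.5 + 0.04Q → Q* = 600, P* = 93.5.
At the ceiling P = 91, quantity supplied = (91 − 69.5)/0.04 = 537.5.
Willingness to pay at Q' = 537.5: 123.5 − 0.05·537.5 = 96.625.
ΔQ = 600 − 537.5 = 62.5; wedge = 96.625 − 91 = 5.625.
DWL = ½ × 62.5 × 5.625 = 175.78.

175.78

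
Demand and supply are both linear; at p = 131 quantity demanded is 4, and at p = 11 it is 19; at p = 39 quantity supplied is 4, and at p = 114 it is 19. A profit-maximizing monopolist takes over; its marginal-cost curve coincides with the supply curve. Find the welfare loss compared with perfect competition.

115.74

Demand slope = (11 − 131)/(19 − 4) = −8, so p = 163 − 8q.
Supply slope = (114 − 39)/(19 − 4) = 5, so p = 19 + 5q.
Competitive equilibrium: 163 − 8q = 19 + 5q → q* = 11.0769, p* = 74.3846.
Marginal revenue: MR = 163 − 16q. Set MR = MC: 163 − 16q = 19 + 5q → q_m = 6.8571.
Price p_m = 163 − 8·6.8571 = 108.1432; MC(q_m) = 19 + 5·6.8571 = 53.2855.
Competitive q* = 11.0769, so Δq = 4.2198; wedge = 108.1432 − 53.2855 = 54.8577.
DWL = ½ × 4.2198 × 54.8577 = 115.74.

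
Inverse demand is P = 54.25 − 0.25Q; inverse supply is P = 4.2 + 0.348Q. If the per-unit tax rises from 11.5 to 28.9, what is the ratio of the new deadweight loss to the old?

6.315

Competitive equilibrium: 54.25 − 0.25Q = 4.2 + 0.348Q → Q* = 83.6957, P* = 33.3261.
For a per-unit tax t: ΔQ = t/0.598, so DWL = ½·t·(t/0.598) = t²/1.196.
At t = 11.5: DWL = 110.577. At t = 28.9: DWL = 698.336.
Ratio = (28.9/11.5)² = 6.315.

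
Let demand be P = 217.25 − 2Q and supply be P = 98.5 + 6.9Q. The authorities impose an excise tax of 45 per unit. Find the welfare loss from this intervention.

Competitive equilibrium: 217.25 − 2Q = 98.5 + 6.9Q → Q* = 13.3427, P* = 190.5646.
With the tax, the buyer price exceeds the seller price by 45: (217.25 − 2Q) − (98.5 + 6.9Q) = 45 → Q' = 8.2865.
ΔQ = 13.3427 − 8.2865 = 5.0562; the wedge equals the tax, 45.
Deadweight loss = ½ × 5.0562 × 45 = 113.76.

113.76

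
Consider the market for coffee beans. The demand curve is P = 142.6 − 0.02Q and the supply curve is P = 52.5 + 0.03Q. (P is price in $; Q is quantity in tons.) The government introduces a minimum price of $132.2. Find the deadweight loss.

$41088.10

Competitive equilibrium: 142.6 − 0.02Q = 52.5 + 0.03Q → Q* = 1802, P* = 106.56.
At the floor P = 132.2, quantity demanded = (142.6 − 132.2)/0.02 = 520.
Sellers' marginal cost at Q' = 520: 52.5 + 0.03·520 = 68.1.
ΔQ = 1802 − 520 = 1282; wedge = 132.2 − 68.1 = 64.1.
Deadweight loss = ½ × 1282 × 64.1 = $41088.10.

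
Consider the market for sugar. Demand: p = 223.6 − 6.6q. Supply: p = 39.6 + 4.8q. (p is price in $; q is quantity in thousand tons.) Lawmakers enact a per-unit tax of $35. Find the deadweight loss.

$53.73 thousand

Competitive equilibrium: 223.6 − 6.6q = 39.6 + 4.8q → q* = 16.1404, p* = 117.0737.
With the tax, the buyer price exceeds the seller price by 35: (223.6 − 6.6q) − (39.6 + 4.8q) = 35 → q' = 13.0702.
Δq = 16.1404 − 13.0702 = 3.0702; the wedge equals the tax, 35.
Deadweight loss = ½ × 3.0702 × 35 = $53.73 thousand.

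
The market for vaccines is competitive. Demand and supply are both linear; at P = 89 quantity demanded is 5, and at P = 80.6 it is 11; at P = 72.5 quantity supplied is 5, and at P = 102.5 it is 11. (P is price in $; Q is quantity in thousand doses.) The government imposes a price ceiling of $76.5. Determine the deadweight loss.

Demand slope = (80.6 − 89)/(11 − 5) = −1.4, so P = 96 − 1.4Q.
Supply slope = (102.5 − 72.5)/(11 − 5) = 5, so P = 47.5 + 5Q.
Competitive equilibrium: 96 − 1.4Q = 47.5 + 5Q → Q* = 7.5781, P* = 85.3906.
At the ceiling P = 76.5, quantity supplied = (76.5 − 47.5)/5 = 5.8.
Willingness to pay at Q' = 5.8: 96 − 1.4·5.8 = 87.88.
ΔQ = 7.5781 − 5.8 = 1.7781; wedge = 87.88 − 76.5 = 11.38.
DWL = ½ × 1.7781 × 11.38 = $10.12 thousand.

$10.12 thousand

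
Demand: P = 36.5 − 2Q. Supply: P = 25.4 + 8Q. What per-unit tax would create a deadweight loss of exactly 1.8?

6

Competitive equilibrium: 36.5 − 2Q = 25.4 + 8Q → Q* = 1.11, P* = 34.28.
A tax t gives ΔQ = t/10 and wedge t, so DWL = t²/20.
t²/20 = 1.8 → t² = 36 → t = 6.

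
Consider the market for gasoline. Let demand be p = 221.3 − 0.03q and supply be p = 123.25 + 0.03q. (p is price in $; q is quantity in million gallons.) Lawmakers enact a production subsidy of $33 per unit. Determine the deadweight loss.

Competitive equilibrium: 221.3 − 0.03q = 123.25 + 0.03q → q* = 1634.1667, p* = 172.275.
The subsidy lowers effective supply by 33: p = 90.25 + 0.03q.
New quantity: 221.3 − 0.03q = 90.25 + 0.03q → q' = 2184.1667.
Overproduction Δq = 2184.1667 − 1634.1667 = 550; wedge = subsidy = 33.
Welfare loss = ½ × 550 × 33 = $9075 million.

$9075 million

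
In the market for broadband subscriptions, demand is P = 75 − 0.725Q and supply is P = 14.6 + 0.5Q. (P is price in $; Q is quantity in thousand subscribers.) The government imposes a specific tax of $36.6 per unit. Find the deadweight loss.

Competitive equilibrium: 75 − 0.725Q = 14.6 + 0.5Q → Q* = 49.3061, P* = 39.2531.
With the tax, the buyer price exceeds the seller price by 36.6: (75 − 0.725Q) − (14.6 + 0.5Q) = 36.6 → Q' = 19.4286.
ΔQ = 49.3061 − 19.4286 = 29.8775; the wedge equals the tax, 36.6.
Welfare loss = ½ × 29.8775 × 36.6 = $546.76 thousand.

$546.76 thousand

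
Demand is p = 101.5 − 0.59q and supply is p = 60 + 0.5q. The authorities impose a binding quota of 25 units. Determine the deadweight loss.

93.15

Competitive equilibrium: 101.5 − 0.59q = 60 + 0.5q → q* = 38.0734, p* = 79.0367.
At q = 25: demand price = 101.5 − 0.59·25 = 86.75; supply price = 60 + 0.5·25 = 72.5.
Δq = 38.0734 − 25 = 13.0734; wedge = 86.75 − 72.5 = 14.25.
DWL = ½ × 13.0734 × 14.25 = 93.15.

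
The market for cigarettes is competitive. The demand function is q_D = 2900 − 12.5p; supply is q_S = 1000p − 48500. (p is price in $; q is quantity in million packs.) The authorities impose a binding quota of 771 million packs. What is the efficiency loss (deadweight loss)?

In inverse form: demand p = 232 − 0.08q, supply p = 48.5 + 0.001q.
Competitive equilibrium: 232 − 0.08q = 48.5 + 0.001q → q* = 2265.4321, p* = 50.7654.
At q = 771: demand price = 232 − 0.08·771 = 170.32; supply price = 48.5 + 0.001·771 = 49.271.
Δq = 2265.4321 − 771 = 1494.4321; wedge = 170.32 − 49.271 = 121.049.
Welfare loss = ½ × 1494.4321 × 121.049 = $90449.76 million.

$90449.76 million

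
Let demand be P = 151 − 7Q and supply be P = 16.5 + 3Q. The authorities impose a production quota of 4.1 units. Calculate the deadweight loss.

Competitive equilibrium: 151 − 7Q = 16.5 + 3Q → Q* = 13.45, P* = 56.85.
At Q = 4.1: demand price = 151 − 7·4.1 = 122.3; supply price = 16.5 + 3·4.1 = 28.8.
ΔQ = 13.45 − 4.1 = 9.35; wedge = 122.3 − 28.8 = 93.5.
Welfare loss = ½ × 9.35 × 93.5 = 437.11.

437.11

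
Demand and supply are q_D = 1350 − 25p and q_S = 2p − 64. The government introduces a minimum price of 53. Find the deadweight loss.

In inverse form: demand p = 54 − 0.04q, supply p = 32 + 0.5q.
Competitive equilibrium: 54 − 0.04q = 32 + 0.5q → q* = 40.7407, p* = 52.3704.
At the floor p = 53, quantity demanded = (54 − 53)/0.04 = 25.
Sellers' marginal cost at q' = 25: 32 + 0.5·25 = 44.5.
Δq = 40.7407 − 25 = 15.7407; wedge = 53 − 44.5 = 8.5.
The triangle = ½ × 15.7407 × 8.5 = 66.90.

66.90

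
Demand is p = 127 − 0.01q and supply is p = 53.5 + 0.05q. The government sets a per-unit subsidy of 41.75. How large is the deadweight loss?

14525.52

Competitive equilibrium: 127 − 0.01q = 53.5 + 0.05q → q* = 1225, p* = 114.75.
The subsidy lowers effective supply by 41.75: p = 11.75 + 0.05q.
New quantity: 127 − 0.01q = 11.75 + 0.05q → q' = 1920.8333.
Overproduction Δq = 1920.8333 − 1225 = 695.8333; wedge = subsidy = 41.75.
DWL = ½ × 695.8333 × 41.75 = 14525.52.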